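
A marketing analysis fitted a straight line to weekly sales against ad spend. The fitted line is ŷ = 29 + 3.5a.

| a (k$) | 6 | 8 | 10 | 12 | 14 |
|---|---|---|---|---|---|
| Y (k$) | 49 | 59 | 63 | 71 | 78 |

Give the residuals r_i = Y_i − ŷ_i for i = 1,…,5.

-1, 2, -1, 0, 0

a=6: ŷ = 29 + 3.5·6 = 50; r = 49 − 50 = -1
a=8: ŷ = 29 + 3.5·8 = 57; r = 59 − 57 = 2
a=10: ŷ = 29 + 3.5·10 = 64; r = 63 − 64 = -1
a=12: ŷ = 29 + 3.5·12 = 71; r = 71 − 71 = 0
a=14: ŷ = 29 + 3.5·14 = 78; r = 78 − 78 = 0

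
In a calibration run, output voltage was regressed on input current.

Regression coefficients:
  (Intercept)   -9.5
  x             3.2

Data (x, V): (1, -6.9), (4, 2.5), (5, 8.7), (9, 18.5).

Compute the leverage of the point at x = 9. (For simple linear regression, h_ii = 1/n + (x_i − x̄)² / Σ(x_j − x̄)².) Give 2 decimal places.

x̄ = (1 + 4 + 5 + 9)/4 = 4.75
Σ(x − x̄)² = 14.0625 + 0.5625 + 0.0625 + 18.0625 = 32.75
h = 1/4 + (4.25)²/32.75 = 0.25 + 0.551527 = 0.80

h = 0.80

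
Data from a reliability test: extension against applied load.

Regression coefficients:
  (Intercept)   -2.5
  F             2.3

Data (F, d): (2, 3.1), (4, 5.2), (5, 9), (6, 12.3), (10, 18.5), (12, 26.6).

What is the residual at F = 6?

r = 1

d̂ = -2.5 + 2.3·6 = 11.3
r = 12.3 − 11.3 = 1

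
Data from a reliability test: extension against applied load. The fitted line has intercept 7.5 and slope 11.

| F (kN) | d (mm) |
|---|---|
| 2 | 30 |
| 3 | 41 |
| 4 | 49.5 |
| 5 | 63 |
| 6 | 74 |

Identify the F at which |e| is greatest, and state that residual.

F = 4, e = -2

F=2: d̂ = 7.5 + 11·2 = 29.5; e = 30 − 29.5 = 0.5
F=3: d̂ = 7.5 + 11·3 = 40.5; e = 41 − 40.5 = 0.5
F=4: d̂ = 7.5 + 11·4 = 51.5; e = 49.5 − 51.5 = -2
F=5: d̂ = 7.5 + 11·5 = 62.5; e = 63 − 62.5 = 0.5
F=6: d̂ = 7.5 + 11·6 = 73.5; e = 74 − 73.5 = 0.5
Largest |e| is 2 at F = 4, residual -2.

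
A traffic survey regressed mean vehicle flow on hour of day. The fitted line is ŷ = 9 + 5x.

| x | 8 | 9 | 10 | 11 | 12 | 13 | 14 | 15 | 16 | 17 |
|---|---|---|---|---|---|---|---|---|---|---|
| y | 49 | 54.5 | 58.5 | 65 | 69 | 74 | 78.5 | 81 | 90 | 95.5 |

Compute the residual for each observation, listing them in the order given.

x=8: ŷ = 9 + 5·8 = 49; r = 49 − 49 = 0
x=9: ŷ = 9 + 5·9 = 54; r = 54.5 − 54 = 0.5
x=10: ŷ = 9 + 5·10 = 59; r = 58.5 − 59 = -0.5
x=11: ŷ = 9 + 5·11 = 64; r = 65 − 64 = 1
x=12: ŷ = 9 + 5·12 = 69; r = 69 − 69 = 0
x=13: ŷ = 9 + 5·13 = 74; r = 74 − 74 = 0
x=14: ŷ = 9 + 5·14 = 79; r = 78.5 − 79 = -0.5
x=15: ŷ = 9 + 5·15 = 84; r = 81 − 84 = -3
x=16: ŷ = 9 + 5·16 = 89; r = 90 − 89 = 1
x=17: ŷ = 9 + 5·17 = 94; r = 95.5 − 94 = 1.5

0, 0.5, -0.5, 1, 0, 0, -0.5, -3, 1, 1.5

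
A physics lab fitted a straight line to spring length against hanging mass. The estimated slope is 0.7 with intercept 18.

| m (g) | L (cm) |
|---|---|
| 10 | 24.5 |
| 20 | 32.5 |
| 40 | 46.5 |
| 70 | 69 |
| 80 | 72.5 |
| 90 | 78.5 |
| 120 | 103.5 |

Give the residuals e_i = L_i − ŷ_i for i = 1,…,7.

-0.5, 0.5, 0.5, 2, -1.5, -2.5, 1.5

m=10: ŷ = 18 + 0.7·10 = 25; e = 24.5 − 25 = -0.5
m=20: ŷ = 18 + 0.7·20 = 32; e = 32.5 − 32 = 0.5
m=40: ŷ = 18 + 0.7·40 = 46; e = 46.5 − 46 = 0.5
m=70: ŷ = 18 + 0.7·70 = 67; e = 69 − 67 = 2
m=80: ŷ = 18 + 0.7·80 = 74; e = 72.5 − 74 = -1.5
m=90: ŷ = 18 + 0.7·90 = 81; e = 78.5 − 81 = -2.5
m=120: ŷ = 18 + 0.7·120 = 102; e = 103.5 − 102 = 1.5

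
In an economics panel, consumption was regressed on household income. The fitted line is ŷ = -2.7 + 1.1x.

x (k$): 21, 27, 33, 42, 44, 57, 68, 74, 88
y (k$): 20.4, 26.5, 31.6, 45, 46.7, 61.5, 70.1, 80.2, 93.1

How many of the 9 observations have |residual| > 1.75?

x=21: ŷ = -2.7 + 1.1·21 = 20.4; e = 20.4 − 20.4 = 0
x=27: ŷ = -2.7 + 1.1·27 = 27; e = 26.5 − 27 = -0.5
x=33: ŷ = -2.7 + 1.1·33 = 33.6; e = 31.6 − 33.6 = -2
x=42: ŷ = -2.7 + 1.1·42 = 43.5; e = 45 − 43.5 = 1.5
x=44: ŷ = -2.7 + 1.1·44 = 45.7; e = 46.7 − 45.7 = 1
x=57: ŷ = -2.7 + 1.1·57 = 60; e = 61.5 − 60 = 1.5
x=68: ŷ = -2.7 + 1.1·68 = 72.1; e = 70.1 − 72.1 = -2
x=74: ŷ = -2.7 + 1.1·74 = 78.7; e = 80.2 − 78.7 = 1.5
x=88: ŷ = -2.7 + 1.1·88 = 94.1; e = 93.1 − 94.1 = -1
|e| > 1.75: x=33 (|e|=2), x=68 (|e|=2) → 2

2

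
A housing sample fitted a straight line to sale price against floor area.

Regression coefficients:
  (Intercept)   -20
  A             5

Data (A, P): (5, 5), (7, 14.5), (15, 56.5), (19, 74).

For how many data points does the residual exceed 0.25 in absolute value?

A=5: ŷ = -20 + 5·5 = 5; e = 5 − 5 = 0
A=7: ŷ = -20 + 5·7 = 15; e = 14.5 − 15 = -0.5
A=15: ŷ = -20 + 5·15 = 55; e = 56.5 − 55 = 1.5
A=19: ŷ = -20 + 5·19 = 75; e = 74 − 75 = -1
|e| > 0.25: A=7 (|e|=0.5), A=15 (|e|=1.5), A=19 (|e|=1) → 3

3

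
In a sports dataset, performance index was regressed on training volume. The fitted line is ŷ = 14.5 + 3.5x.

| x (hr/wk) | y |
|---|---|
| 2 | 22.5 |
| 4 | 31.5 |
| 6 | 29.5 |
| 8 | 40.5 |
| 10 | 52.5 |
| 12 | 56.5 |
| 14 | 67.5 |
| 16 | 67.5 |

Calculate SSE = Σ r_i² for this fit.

x=2: ŷ = 14.5 + 3.5·2 = 21.5; r = 22.5 − 21.5 = 1
x=4: ŷ = 14.5 + 3.5·4 = 28.5; r = 31.5 − 28.5 = 3
x=6: ŷ = 14.5 + 3.5·6 = 35.5; r = 29.5 − 35.5 = -6
x=8: ŷ = 14.5 + 3.5·8 = 42.5; r = 40.5 − 42.5 = -2
x=10: ŷ = 14.5 + 3.5·10 = 49.5; r = 52.5 − 49.5 = 3
x=12: ŷ = 14.5 + 3.5·12 = 56.5; r = 56.5 − 56.5 = 0
x=14: ŷ = 14.5 + 3.5·14 = 63.5; r = 67.5 − 63.5 = 4
x=16: ŷ = 14.5 + 3.5·16 = 70.5; r = 67.5 − 70.5 = -3
SSE = 1 + 9 + 36 + 4 + 9 + 0 + 16 + 9 = 84

SSE = 84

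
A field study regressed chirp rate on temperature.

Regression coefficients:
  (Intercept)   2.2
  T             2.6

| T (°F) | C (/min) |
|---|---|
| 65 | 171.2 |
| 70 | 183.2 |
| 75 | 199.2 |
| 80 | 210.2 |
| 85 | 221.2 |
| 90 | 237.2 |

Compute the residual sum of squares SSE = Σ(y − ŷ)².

T=65: ŷ = 2.2 + 2.6·65 = 171.2; e = 171.2 − 171.2 = 0
T=70: ŷ = 2.2 + 2.6·70 = 184.2; e = 183.2 − 184.2 = -1
T=75: ŷ = 2.2 + 2.6·75 = 197.2; e = 199.2 − 197.2 = 2
T=80: ŷ = 2.2 + 2.6·80 = 210.2; e = 210.2 − 210.2 = 0
T=85: ŷ = 2.2 + 2.6·85 = 223.2; e = 221.2 − 223.2 = -2
T=90: ŷ = 2.2 + 2.6·90 = 236.2; e = 237.2 − 236.2 = 1
SSE = 0 + 1 + 4 + 0 + 4 + 1 = 10

SSE = 10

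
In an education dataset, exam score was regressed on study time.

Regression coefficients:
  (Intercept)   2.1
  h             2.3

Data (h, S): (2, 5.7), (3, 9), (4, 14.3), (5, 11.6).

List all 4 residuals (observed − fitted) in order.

h=2: Ŝ = 2.1 + 2.3·2 = 6.7; e = 5.7 − 6.7 = -1
h=3: Ŝ = 2.1 + 2.3·3 = 9; e = 9 − 9 = 0
h=4: Ŝ = 2.1 + 2.3·4 = 11.3; e = 14.3 − 11.3 = 3
h=5: Ŝ = 2.1 + 2.3·5 = 13.6; e = 11.6 − 13.6 = -2

-1, 0, 3, -2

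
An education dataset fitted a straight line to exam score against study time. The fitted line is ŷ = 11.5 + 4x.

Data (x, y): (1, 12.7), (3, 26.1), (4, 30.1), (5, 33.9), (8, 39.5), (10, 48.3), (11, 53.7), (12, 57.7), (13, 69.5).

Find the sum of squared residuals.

x=1: ŷ = 11.5 + 4·1 = 15.5; e = 12.7 − 15.5 = -2.8
x=3: ŷ = 11.5 + 4·3 = 23.5; e = 26.1 − 23.5 = 2.6
x=4: ŷ = 11.5 + 4·4 = 27.5; e = 30.1 − 27.5 = 2.6
x=5: ŷ = 11.5 + 4·5 = 31.5; e = 33.9 − 31.5 = 2.4
x=8: ŷ = 11.5 + 4·8 = 43.5; e = 39.5 − 43.5 = -4
x=10: ŷ = 11.5 + 4·10 = 51.5; e = 48.3 − 51.5 = -3.2
x=11: ŷ = 11.5 + 4·11 = 55.5; e = 53.7 − 55.5 = -1.8
x=12: ŷ = 11.5 + 4·12 = 59.5; e = 57.7 − 59.5 = -1.8
x=13: ŷ = 11.5 + 4·13 = 63.5; e = 69.5 − 63.5 = 6
SSE = 7.84 + 6.76 + 6.76 + 5.76 + 16 + 10.24 + 3.24 + 3.24 + 36 = 95.84

SSE = 95.84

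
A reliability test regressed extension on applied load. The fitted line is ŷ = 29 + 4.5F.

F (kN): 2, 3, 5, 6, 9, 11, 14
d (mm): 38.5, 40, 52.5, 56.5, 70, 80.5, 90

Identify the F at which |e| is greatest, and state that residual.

F = 3, e = -2.5

F=2: ŷ = 29 + 4.5·2 = 38; e = 38.5 − 38 = 0.5
F=3: ŷ = 29 + 4.5·3 = 42.5; e = 40 − 42.5 = -2.5
F=5: ŷ = 29 + 4.5·5 = 51.5; e = 52.5 − 51.5 = 1
F=6: ŷ = 29 + 4.5·6 = 56; e = 56.5 − 56 = 0.5
F=9: ŷ = 29 + 4.5·9 = 69.5; e = 70 − 69.5 = 0.5
F=11: ŷ = 29 + 4.5·11 = 78.5; e = 80.5 − 78.5 = 2
F=14: ŷ = 29 + 4.5·14 = 92; e = 90 − 92 = -2
Largest |e| is 2.5 at F = 3, residual -2.5.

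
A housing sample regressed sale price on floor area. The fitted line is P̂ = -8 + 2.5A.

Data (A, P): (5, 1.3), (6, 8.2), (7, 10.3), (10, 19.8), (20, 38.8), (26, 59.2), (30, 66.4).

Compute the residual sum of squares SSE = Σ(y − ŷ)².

SSE = 35.6

A=5: P̂ = -8 + 2.5·5 = 4.5; e = 1.3 − 4.5 = -3.2
A=6: P̂ = -8 + 2.5·6 = 7; e = 8.2 − 7 = 1.2
A=7: P̂ = -8 + 2.5·7 = 9.5; e = 10.3 − 9.5 = 0.8
A=10: P̂ = -8 + 2.5·10 = 17; e = 19.8 − 17 = 2.8
A=20: P̂ = -8 + 2.5·20 = 42; e = 38.8 − 42 = -3.2
A=26: P̂ = -8 + 2.5·26 = 57; e = 59.2 − 57 = 2.2
A=30: P̂ = -8 + 2.5·30 = 67; e = 66.4 − 67 = -0.6
SSE = 10.24 + 1.44 + 0.64 + 7.84 + 10.24 + 4.84 + 0.36 = 35.6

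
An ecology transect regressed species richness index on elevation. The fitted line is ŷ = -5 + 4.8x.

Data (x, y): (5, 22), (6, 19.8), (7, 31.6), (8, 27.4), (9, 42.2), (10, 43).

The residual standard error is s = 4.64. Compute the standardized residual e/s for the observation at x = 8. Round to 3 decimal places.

ŷ = -5 + 4.8·8 = 33.4
e = 27.4 − 33.4 = -6
e/s = -6 / 4.64 = -1.293

-1.293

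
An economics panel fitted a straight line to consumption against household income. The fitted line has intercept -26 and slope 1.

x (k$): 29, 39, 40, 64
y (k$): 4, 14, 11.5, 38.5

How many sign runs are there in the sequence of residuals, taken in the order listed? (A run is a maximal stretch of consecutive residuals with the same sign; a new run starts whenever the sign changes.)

3 runs

x=29: ŷ = -26 + 29 = 3; e = 4 − 3 = 1
x=39: ŷ = -26 + 39 = 13; e = 14 − 13 = 1
x=40: ŷ = -26 + 40 = 14; e = 11.5 − 14 = -2.5
x=64: ŷ = -26 + 64 = 38; e = 38.5 − 38 = 0.5
Signs: + + − +
Runs: +×2, −×1, +×1 → 3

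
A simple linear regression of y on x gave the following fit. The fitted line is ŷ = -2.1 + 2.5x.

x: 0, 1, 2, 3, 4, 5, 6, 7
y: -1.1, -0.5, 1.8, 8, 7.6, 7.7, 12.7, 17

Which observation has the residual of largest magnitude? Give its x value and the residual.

x = 5, e = -2.7

x=0: ŷ = -2.1 + 2.5·0 = -2.1; e = -1.1 − (-2.1) = 1
x=1: ŷ = -2.1 + 2.5·1 = 0.4; e = -0.5 − 0.4 = -0.9
x=2: ŷ = -2.1 + 2.5·2 = 2.9; e = 1.8 − 2.9 = -1.1
x=3: ŷ = -2.1 + 2.5·3 = 5.4; e = 8 − 5.4 = 2.6
x=4: ŷ = -2.1 + 2.5·4 = 7.9; e = 7.6 − 7.9 = -0.3
x=5: ŷ = -2.1 + 2.5·5 = 10.4; e = 7.7 − 10.4 = -2.7
x=6: ŷ = -2.1 + 2.5·6 = 12.9; e = 12.7 − 12.9 = -0.2
x=7: ŷ = -2.1 + 2.5·7 = 15.4; e = 17 − 15.4 = 1.6
Largest |e| is 2.7 at x = 5, residual -2.7.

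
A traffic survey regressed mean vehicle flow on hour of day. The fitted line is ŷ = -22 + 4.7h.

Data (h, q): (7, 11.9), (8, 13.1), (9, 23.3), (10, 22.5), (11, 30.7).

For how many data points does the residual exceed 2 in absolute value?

h=7: ŷ = -22 + 4.7·7 = 10.9; r = 11.9 − 10.9 = 1
h=8: ŷ = -22 + 4.7·8 = 15.6; r = 13.1 − 15.6 = -2.5
h=9: ŷ = -22 + 4.7·9 = 20.3; r = 23.3 − 20.3 = 3
h=10: ŷ = -22 + 4.7·10 = 25; r = 22.5 − 25 = -2.5
h=11: ŷ = -22 + 4.7·11 = 29.7; r = 30.7 − 29.7 = 1
|r| > 2: h=8 (|r|=2.5), h=9 (|r|=3), h=10 (|r|=2.5) → 3

3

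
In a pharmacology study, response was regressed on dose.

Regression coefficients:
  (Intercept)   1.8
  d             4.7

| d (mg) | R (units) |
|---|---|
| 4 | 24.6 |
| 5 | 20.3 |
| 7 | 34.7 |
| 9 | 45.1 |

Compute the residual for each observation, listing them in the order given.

4, -5, 0, 1

d=4: R̂ = 1.8 + 4.7·4 = 20.6; e = 24.6 − 20.6 = 4
d=5: R̂ = 1.8 + 4.7·5 = 25.3; e = 20.3 − 25.3 = -5
d=7: R̂ = 1.8 + 4.7·7 = 34.7; e = 34.7 − 34.7 = 0
d=9: R̂ = 1.8 + 4.7·9 = 44.1; e = 45.1 − 44.1 = 1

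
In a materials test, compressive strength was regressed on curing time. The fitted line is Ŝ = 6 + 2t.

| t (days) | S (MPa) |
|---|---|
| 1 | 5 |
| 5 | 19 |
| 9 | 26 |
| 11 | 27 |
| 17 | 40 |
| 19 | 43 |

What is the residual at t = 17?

Ŝ = 6 + 2·17 = 40
e = 40 − 40 = 0

e = 0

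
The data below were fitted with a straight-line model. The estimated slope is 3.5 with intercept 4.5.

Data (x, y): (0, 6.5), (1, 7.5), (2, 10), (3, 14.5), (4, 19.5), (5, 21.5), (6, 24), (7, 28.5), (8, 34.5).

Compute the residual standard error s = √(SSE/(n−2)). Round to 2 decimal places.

x=0: ŷ = 4.5 + 3.5·0 = 4.5; r = 6.5 − 4.5 = 2
x=1: ŷ = 4.5 + 3.5·1 = 8; r = 7.5 − 8 = -0.5
x=2: ŷ = 4.5 + 3.5·2 = 11.5; r = 10 − 11.5 = -1.5
x=3: ŷ = 4.5 + 3.5·3 = 15; r = 14.5 − 15 = -0.5
x=4: ŷ = 4.5 + 3.5·4 = 18.5; r = 19.5 − 18.5 = 1
x=5: ŷ = 4.5 + 3.5·5 = 22; r = 21.5 − 22 = -0.5
x=6: ŷ = 4.5 + 3.5·6 = 25.5; r = 24 − 25.5 = -1.5
x=7: ŷ = 4.5 + 3.5·7 = 29; r = 28.5 − 29 = -0.5
x=8: ŷ = 4.5 + 3.5·8 = 32.5; r = 34.5 − 32.5 = 2
SSE = 4 + 0.25 + 2.25 + 0.25 + 1 + 0.25 + 2.25 + 0.25 + 4 = 14.5
s = √(14.5/7) = √2.07143 ≈ 1.44

s = 1.44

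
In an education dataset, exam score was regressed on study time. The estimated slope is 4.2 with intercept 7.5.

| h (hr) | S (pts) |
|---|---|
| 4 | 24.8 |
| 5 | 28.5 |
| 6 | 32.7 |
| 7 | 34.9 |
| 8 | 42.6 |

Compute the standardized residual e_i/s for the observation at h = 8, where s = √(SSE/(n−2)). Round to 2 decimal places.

1.02

h=4: ŷ = 7.5 + 4.2·4 = 24.3; e = 24.8 − 24.3 = 0.5
h=5: ŷ = 7.5 + 4.2·5 = 28.5; e = 28.5 − 28.5 = 0
h=6: ŷ = 7.5 + 4.2·6 = 32.7; e = 32.7 − 32.7 = 0
h=7: ŷ = 7.5 + 4.2·7 = 36.9; e = 34.9 − 36.9 = -2
h=8: ŷ = 7.5 + 4.2·8 = 41.1; e = 42.6 − 41.1 = 1.5
SSE = 0.25 + 0 + 0 + 4 + 2.25 = 6.5
s = √(6.5/3) = 1.47196
e/s = 1.5 / 1.47196 = 1.02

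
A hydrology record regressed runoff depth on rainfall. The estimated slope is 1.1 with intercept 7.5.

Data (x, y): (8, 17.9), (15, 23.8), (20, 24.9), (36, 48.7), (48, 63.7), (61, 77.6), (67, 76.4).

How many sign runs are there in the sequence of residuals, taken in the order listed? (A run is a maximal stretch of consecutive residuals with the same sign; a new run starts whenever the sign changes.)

4 runs

x=8: ŷ = 7.5 + 1.1·8 = 16.3; e = 17.9 − 16.3 = 1.6
x=15: ŷ = 7.5 + 1.1·15 = 24; e = 23.8 − 24 = -0.2
x=20: ŷ = 7.5 + 1.1·20 = 29.5; e = 24.9 − 29.5 = -4.6
x=36: ŷ = 7.5 + 1.1·36 = 47.1; e = 48.7 − 47.1 = 1.6
x=48: ŷ = 7.5 + 1.1·48 = 60.3; e = 63.7 − 60.3 = 3.4
x=61: ŷ = 7.5 + 1.1·61 = 74.6; e = 77.6 − 74.6 = 3
x=67: ŷ = 7.5 + 1.1·67 = 81.2; e = 76.4 − 81.2 = -4.8
Signs: + − − + + + −
Runs: +×1, −×2, +×3, −×1 → 4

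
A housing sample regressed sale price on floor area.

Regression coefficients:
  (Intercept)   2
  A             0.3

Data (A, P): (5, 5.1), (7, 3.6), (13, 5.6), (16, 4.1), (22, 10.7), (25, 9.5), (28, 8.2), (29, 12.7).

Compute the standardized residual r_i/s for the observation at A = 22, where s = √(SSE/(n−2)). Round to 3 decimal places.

1.062

A=5: ŷ = 2 + 0.3·5 = 3.5; r = 5.1 − 3.5 = 1.6
A=7: ŷ = 2 + 0.3·7 = 4.1; r = 3.6 − 4.1 = -0.5
A=13: ŷ = 2 + 0.3·13 = 5.9; r = 5.6 − 5.9 = -0.3
A=16: ŷ = 2 + 0.3·16 = 6.8; r = 4.1 − 6.8 = -2.7
A=22: ŷ = 2 + 0.3·22 = 8.6; r = 10.7 − 8.6 = 2.1
A=25: ŷ = 2 + 0.3·25 = 9.5; r = 9.5 − 9.5 = 0
A=28: ŷ = 2 + 0.3·28 = 10.4; r = 8.2 − 10.4 = -2.2
A=29: ŷ = 2 + 0.3·29 = 10.7; r = 12.7 − 10.7 = 2
SSE = 2.56 + 0.25 + 0.09 + 7.29 + 4.41 + 0 + 4.84 + 4 = 23.44
s = √(23.44/6) = 1.97653
r/s = 2.1 / 1.97653 = 1.062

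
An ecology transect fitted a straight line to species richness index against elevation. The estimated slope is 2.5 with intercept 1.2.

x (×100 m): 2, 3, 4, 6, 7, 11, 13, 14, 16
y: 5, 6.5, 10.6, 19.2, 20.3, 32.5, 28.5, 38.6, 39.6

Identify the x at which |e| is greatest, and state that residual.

x=2: ŷ = 1.2 + 2.5·2 = 6.2; e = 5 − 6.2 = -1.2
x=3: ŷ = 1.2 + 2.5·3 = 8.7; e = 6.5 − 8.7 = -2.2
x=4: ŷ = 1.2 + 2.5·4 = 11.2; e = 10.6 − 11.2 = -0.6
x=6: ŷ = 1.2 + 2.5·6 = 16.2; e = 19.2 − 16.2 = 3
x=7: ŷ = 1.2 + 2.5·7 = 18.7; e = 20.3 − 18.7 = 1.6
x=11: ŷ = 1.2 + 2.5·11 = 28.7; e = 32.5 − 28.7 = 3.8
x=13: ŷ = 1.2 + 2.5·13 = 33.7; e = 28.5 − 33.7 = -5.2
x=14: ŷ = 1.2 + 2.5·14 = 36.2; e = 38.6 − 36.2 = 2.4
x=16: ŷ = 1.2 + 2.5·16 = 41.2; e = 39.6 − 41.2 = -1.6
Largest |e| is 5.2 at x = 13, residual -5.2.

x = 13, e = -5.2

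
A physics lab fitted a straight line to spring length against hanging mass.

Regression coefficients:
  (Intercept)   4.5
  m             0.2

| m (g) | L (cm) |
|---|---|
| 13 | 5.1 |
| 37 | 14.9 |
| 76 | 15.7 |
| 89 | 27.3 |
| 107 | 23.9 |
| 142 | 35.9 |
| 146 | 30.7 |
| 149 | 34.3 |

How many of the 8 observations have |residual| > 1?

7

m=13: ŷ = 4.5 + 0.2·13 = 7.1; r = 5.1 − 7.1 = -2
m=37: ŷ = 4.5 + 0.2·37 = 11.9; r = 14.9 − 11.9 = 3
m=76: ŷ = 4.5 + 0.2·76 = 19.7; r = 15.7 − 19.7 = -4
m=89: ŷ = 4.5 + 0.2·89 = 22.3; r = 27.3 − 22.3 = 5
m=107: ŷ = 4.5 + 0.2·107 = 25.9; r = 23.9 − 25.9 = -2
m=142: ŷ = 4.5 + 0.2·142 = 32.9; r = 35.9 − 32.9 = 3
m=146: ŷ = 4.5 + 0.2·146 = 33.7; r = 30.7 − 33.7 = -3
m=149: ŷ = 4.5 + 0.2·149 = 34.3; r = 34.3 − 34.3 = 0
|r| > 1: m=13 (|r|=2), m=37 (|r|=3), m=76 (|r|=4), m=89 (|r|=5), m=107 (|r|=2), m=142 (|r|=3), m=146 (|r|=3) → 7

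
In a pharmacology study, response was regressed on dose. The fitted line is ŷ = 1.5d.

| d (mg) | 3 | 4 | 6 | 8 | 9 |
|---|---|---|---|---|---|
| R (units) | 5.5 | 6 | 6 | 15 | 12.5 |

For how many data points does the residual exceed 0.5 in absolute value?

d=3: ŷ = 1.5·3 = 4.5; e = 5.5 − 4.5 = 1
d=4: ŷ = 1.5·4 = 6; e = 6 − 6 = 0
d=6: ŷ = 1.5·6 = 9; e = 6 − 9 = -3
d=8: ŷ = 1.5·8 = 12; e = 15 − 12 = 3
d=9: ŷ = 1.5·9 = 13.5; e = 12.5 − 13.5 = -1
|e| > 0.5: d=3 (|e|=1), d=6 (|e|=3), d=8 (|e|=3), d=9 (|e|=1) → 4

4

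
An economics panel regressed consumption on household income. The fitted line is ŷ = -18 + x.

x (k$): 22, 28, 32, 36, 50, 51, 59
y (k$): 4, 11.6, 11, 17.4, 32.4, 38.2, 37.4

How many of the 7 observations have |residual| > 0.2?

x=22: ŷ = -18 + 22 = 4; e = 4 − 4 = 0
x=28: ŷ = -18 + 28 = 10; e = 11.6 − 10 = 1.6
x=32: ŷ = -18 + 32 = 14; e = 11 − 14 = -3
x=36: ŷ = -18 + 36 = 18; e = 17.4 − 18 = -0.6
x=50: ŷ = -18 + 50 = 32; e = 32.4 − 32 = 0.4
x=51: ŷ = -18 + 51 = 33; e = 38.2 − 33 = 5.2
x=59: ŷ = -18 + 59 = 41; e = 37.4 − 41 = -3.6
|e| > 0.2: x=28 (|e|=1.6), x=32 (|e|=3), x=36 (|e|=0.6), x=50 (|e|=0.4), x=51 (|e|=5.2), x=59 (|e|=3.6) → 6

6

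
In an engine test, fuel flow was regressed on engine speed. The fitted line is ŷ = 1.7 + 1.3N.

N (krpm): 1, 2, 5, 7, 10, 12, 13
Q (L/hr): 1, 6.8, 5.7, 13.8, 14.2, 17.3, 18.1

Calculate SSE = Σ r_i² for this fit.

SSE = 26

N=1: ŷ = 1.7 + 1.3·1 = 3; r = 1 − 3 = -2
N=2: ŷ = 1.7 + 1.3·2 = 4.3; r = 6.8 − 4.3 = 2.5
N=5: ŷ = 1.7 + 1.3·5 = 8.2; r = 5.7 − 8.2 = -2.5
N=7: ŷ = 1.7 + 1.3·7 = 10.8; r = 13.8 − 10.8 = 3
N=10: ŷ = 1.7 + 1.3·10 = 14.7; r = 14.2 − 14.7 = -0.5
N=12: ŷ = 1.7 + 1.3·12 = 17.3; r = 17.3 − 17.3 = 0
N=13: ŷ = 1.7 + 1.3·13 = 18.6; r = 18.1 − 18.6 = -0.5
SSE = 4 + 6.25 + 6.25 + 9 + 0.25 + 0 + 0.25 = 26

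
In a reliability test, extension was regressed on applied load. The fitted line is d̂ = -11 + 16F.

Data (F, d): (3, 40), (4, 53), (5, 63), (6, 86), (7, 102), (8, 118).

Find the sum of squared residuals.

F=3: d̂ = -11 + 16·3 = 37; e = 40 − 37 = 3
F=4: d̂ = -11 + 16·4 = 53; e = 53 − 53 = 0
F=5: d̂ = -11 + 16·5 = 69; e = 63 − 69 = -6
F=6: d̂ = -11 + 16·6 = 85; e = 86 − 85 = 1
F=7: d̂ = -11 + 16·7 = 101; e = 102 − 101 = 1
F=8: d̂ = -11 + 16·8 = 117; e = 118 − 117 = 1
SSE = 9 + 0 + 36 + 1 + 1 + 1 = 48

SSE = 48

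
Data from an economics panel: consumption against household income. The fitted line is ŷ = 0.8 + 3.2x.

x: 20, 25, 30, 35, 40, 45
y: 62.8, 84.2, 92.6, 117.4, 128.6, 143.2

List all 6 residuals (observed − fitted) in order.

x=20: ŷ = 0.8 + 3.2·20 = 64.8; r = 62.8 − 64.8 = -2
x=25: ŷ = 0.8 + 3.2·25 = 80.8; r = 84.2 − 80.8 = 3.4
x=30: ŷ = 0.8 + 3.2·30 = 96.8; r = 92.6 − 96.8 = -4.2
x=35: ŷ = 0.8 + 3.2·35 = 112.8; r = 117.4 − 112.8 = 4.6
x=40: ŷ = 0.8 + 3.2·40 = 128.8; r = 128.6 − 128.8 = -0.2
x=45: ŷ = 0.8 + 3.2·45 = 144.8; r = 143.2 − 144.8 = -1.6

-2, 3.4, -4.2, 4.6, -0.2, -1.6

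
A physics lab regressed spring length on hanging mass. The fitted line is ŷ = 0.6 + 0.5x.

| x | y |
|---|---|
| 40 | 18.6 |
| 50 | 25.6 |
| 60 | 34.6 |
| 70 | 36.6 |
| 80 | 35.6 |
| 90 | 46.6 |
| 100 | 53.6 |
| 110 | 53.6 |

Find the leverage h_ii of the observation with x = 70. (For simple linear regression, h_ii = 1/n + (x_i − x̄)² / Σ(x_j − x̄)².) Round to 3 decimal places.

x̄ = (40 + 50 + 60 + 70 + 80 + 90 + 100 + 110)/8 = 75
Σ(x − x̄)² = 1225 + 625 + 225 + 25 + 25 + 225 + 625 + 1225 = 4200
h = 1/8 + (-5)²/4200 = 0.125 + 0.00595238 = 0.131

h = 0.131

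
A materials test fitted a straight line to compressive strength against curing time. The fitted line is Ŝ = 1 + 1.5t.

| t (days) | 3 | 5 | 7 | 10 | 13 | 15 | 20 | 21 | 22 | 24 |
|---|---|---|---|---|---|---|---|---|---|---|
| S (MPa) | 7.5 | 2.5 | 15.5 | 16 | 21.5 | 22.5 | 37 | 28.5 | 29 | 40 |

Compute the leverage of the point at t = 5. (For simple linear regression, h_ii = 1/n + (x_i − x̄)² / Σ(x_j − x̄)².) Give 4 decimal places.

h = 0.2564

t̄ = (3 + 5 + 7 + 10 + 13 + 15 + 20 + 21 + 22 + 24)/10 = 14
Σ(t − t̄)² = 121 + 81 + 49 + 16 + 1 + 1 + 36 + 49 + 64 + 100 = 518
h = 1/10 + (-9)²/518 = 0.1 + 0.156371 = 0.2564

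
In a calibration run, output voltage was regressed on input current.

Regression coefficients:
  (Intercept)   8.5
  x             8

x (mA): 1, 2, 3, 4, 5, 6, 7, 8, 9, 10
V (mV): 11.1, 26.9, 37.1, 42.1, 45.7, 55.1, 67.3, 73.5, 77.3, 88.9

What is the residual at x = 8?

ŷ = 8.5 + 8·8 = 72.5
e = 73.5 − 72.5 = 1

e = 1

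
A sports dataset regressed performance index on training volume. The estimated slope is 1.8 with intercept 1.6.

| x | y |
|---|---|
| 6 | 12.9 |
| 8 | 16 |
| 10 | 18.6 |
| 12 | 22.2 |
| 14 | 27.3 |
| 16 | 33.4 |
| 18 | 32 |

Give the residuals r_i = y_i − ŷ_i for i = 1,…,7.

0.5, 0, -1, -1, 0.5, 3, -2

x=6: ŷ = 1.6 + 1.8·6 = 12.4; r = 12.9 − 12.4 = 0.5
x=8: ŷ = 1.6 + 1.8·8 = 16; r = 16 − 16 = 0
x=10: ŷ = 1.6 + 1.8·10 = 19.6; r = 18.6 − 19.6 = -1
x=12: ŷ = 1.6 + 1.8·12 = 23.2; r = 22.2 − 23.2 = -1
x=14: ŷ = 1.6 + 1.8·14 = 26.8; r = 27.3 − 26.8 = 0.5
x=16: ŷ = 1.6 + 1.8·16 = 30.4; r = 33.4 − 30.4 = 3
x=18: ŷ = 1.6 + 1.8·18 = 34; r = 32 − 34 = -2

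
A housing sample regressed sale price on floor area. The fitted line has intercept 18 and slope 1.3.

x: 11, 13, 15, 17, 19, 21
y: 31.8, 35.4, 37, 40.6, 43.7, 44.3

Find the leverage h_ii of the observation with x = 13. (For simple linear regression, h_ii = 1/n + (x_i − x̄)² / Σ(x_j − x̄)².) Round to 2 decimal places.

h = 0.30

x̄ = (11 + 13 + 15 + 17 + 19 + 21)/6 = 16
Σ(x − x̄)² = 25 + 9 + 1 + 1 + 9 + 25 = 70
h = 1/6 + (-3)²/70 = 0.166667 + 0.128571 = 0.30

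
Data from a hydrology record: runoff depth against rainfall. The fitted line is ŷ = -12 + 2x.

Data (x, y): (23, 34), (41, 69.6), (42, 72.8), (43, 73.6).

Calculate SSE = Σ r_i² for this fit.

x=23: ŷ = -12 + 2·23 = 34; r = 34 − 34 = 0
x=41: ŷ = -12 + 2·41 = 70; r = 69.6 − 70 = -0.4
x=42: ŷ = -12 + 2·42 = 72; r = 72.8 − 72 = 0.8
x=43: ŷ = -12 + 2·43 = 74; r = 73.6 − 74 = -0.4
SSE = 0 + 0.16 + 0.64 + 0.16 = 0.96

SSE = 0.96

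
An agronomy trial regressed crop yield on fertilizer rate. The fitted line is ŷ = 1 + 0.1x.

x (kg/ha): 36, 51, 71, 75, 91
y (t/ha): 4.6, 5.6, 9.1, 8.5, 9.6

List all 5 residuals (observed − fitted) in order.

x=36: ŷ = 1 + 0.1·36 = 4.6; e = 4.6 − 4.6 = 0
x=51: ŷ = 1 + 0.1·51 = 6.1; e = 5.6 − 6.1 = -0.5
x=71: ŷ = 1 + 0.1·71 = 8.1; e = 9.1 − 8.1 = 1
x=75: ŷ = 1 + 0.1·75 = 8.5; e = 8.5 − 8.5 = 0
x=91: ŷ = 1 + 0.1·91 = 10.1; e = 9.6 − 10.1 = -0.5

0, -0.5, 1, 0, -0.5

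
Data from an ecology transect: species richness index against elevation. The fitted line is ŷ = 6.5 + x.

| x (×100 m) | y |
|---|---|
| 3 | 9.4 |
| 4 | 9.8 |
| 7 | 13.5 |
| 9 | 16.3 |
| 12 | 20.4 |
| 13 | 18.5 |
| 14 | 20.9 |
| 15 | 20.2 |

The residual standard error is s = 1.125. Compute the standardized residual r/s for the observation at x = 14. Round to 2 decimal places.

0.36

ŷ = 6.5 + 14 = 20.5
r = 20.9 − 20.5 = 0.4
r/s = 0.4 / 1.125 = 0.36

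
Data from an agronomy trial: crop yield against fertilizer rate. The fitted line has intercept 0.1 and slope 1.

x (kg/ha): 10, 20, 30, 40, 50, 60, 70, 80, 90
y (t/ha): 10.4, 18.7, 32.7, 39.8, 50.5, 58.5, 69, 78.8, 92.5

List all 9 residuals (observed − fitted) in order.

x=10: ŷ = 0.1 + 10 = 10.1; e = 10.4 − 10.1 = 0.3
x=20: ŷ = 0.1 + 20 = 20.1; e = 18.7 − 20.1 = -1.4
x=30: ŷ = 0.1 + 30 = 30.1; e = 32.7 − 30.1 = 2.6
x=40: ŷ = 0.1 + 40 = 40.1; e = 39.8 − 40.1 = -0.3
x=50: ŷ = 0.1 + 50 = 50.1; e = 50.5 − 50.1 = 0.4
x=60: ŷ = 0.1 + 60 = 60.1; e = 58.5 − 60.1 = -1.6
x=70: ŷ = 0.1 + 70 = 70.1; e = 69 − 70.1 = -1.1
x=80: ŷ = 0.1 + 80 = 80.1; e = 78.8 − 80.1 = -1.3
x=90: ŷ = 0.1 + 90 = 90.1; e = 92.5 − 90.1 = 2.4

0.3, -1.4, 2.6, -0.3, 0.4, -1.6, -1.1, -1.3, 2.4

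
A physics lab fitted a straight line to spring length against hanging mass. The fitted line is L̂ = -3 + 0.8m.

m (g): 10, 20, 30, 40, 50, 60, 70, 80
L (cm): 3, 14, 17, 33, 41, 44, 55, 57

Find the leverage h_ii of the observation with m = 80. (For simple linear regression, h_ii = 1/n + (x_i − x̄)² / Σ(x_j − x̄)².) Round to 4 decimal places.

m̄ = (10 + 20 + 30 + 40 + 50 + 60 + 70 + 80)/8 = 45
Σ(m − m̄)² = 1225 + 625 + 225 + 25 + 25 + 225 + 625 + 1225 = 4200
h = 1/8 + (35)²/4200 = 0.125 + 0.291667 = 0.4167

h = 0.4167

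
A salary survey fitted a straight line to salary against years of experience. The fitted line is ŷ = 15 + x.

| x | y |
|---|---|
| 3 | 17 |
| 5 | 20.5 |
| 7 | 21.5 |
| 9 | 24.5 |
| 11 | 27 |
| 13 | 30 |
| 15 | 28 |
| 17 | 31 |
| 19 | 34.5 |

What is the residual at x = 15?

ŷ = 15 + 15 = 30
e = 28 − 30 = -2

e = -2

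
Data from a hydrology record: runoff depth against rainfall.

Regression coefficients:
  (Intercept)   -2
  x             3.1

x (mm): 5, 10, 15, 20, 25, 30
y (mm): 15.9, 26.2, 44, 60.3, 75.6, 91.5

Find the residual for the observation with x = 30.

ŷ = -2 + 3.1·30 = 91
e = 91.5 − 91 = 0.5

e = 0.5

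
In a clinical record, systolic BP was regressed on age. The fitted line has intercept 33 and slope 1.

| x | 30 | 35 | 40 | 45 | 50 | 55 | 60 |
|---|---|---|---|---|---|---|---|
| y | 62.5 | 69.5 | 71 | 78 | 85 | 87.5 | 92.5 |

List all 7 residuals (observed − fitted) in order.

x=30: ŷ = 33 + 30 = 63; r = 62.5 − 63 = -0.5
x=35: ŷ = 33 + 35 = 68; r = 69.5 − 68 = 1.5
x=40: ŷ = 33 + 40 = 73; r = 71 − 73 = -2
x=45: ŷ = 33 + 45 = 78; r = 78 − 78 = 0
x=50: ŷ = 33 + 50 = 83; r = 85 − 83 = 2
x=55: ŷ = 33 + 55 = 88; r = 87.5 − 88 = -0.5
x=60: ŷ = 33 + 60 = 93; r = 92.5 − 93 = -0.5

-0.5, 1.5, -2, 0, 2, -0.5, -0.5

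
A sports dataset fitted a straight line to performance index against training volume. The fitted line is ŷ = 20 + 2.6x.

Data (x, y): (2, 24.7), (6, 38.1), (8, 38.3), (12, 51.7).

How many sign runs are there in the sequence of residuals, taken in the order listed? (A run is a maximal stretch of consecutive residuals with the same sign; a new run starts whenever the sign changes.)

x=2: ŷ = 20 + 2.6·2 = 25.2; r = 24.7 − 25.2 = -0.5
x=6: ŷ = 20 + 2.6·6 = 35.6; r = 38.1 − 35.6 = 2.5
x=8: ŷ = 20 + 2.6·8 = 40.8; r = 38.3 − 40.8 = -2.5
x=12: ŷ = 20 + 2.6·12 = 51.2; r = 51.7 − 51.2 = 0.5
Signs: − + − +
Runs: −×1, +×1, −×1, +×1 → 4

4 runs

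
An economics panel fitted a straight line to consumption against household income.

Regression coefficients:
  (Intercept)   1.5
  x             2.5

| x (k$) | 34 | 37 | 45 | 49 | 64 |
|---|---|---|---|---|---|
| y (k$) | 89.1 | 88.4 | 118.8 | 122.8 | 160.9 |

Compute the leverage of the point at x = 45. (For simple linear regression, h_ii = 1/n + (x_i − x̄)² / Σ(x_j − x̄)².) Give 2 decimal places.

x̄ = (34 + 37 + 45 + 49 + 64)/5 = 45.8
Σ(x − x̄)² = 139.24 + 77.44 + 0.64 + 10.24 + 331.24 = 558.8
h = 1/5 + (-0.8)²/558.8 = 0.2 + 0.00114531 = 0.20

h = 0.20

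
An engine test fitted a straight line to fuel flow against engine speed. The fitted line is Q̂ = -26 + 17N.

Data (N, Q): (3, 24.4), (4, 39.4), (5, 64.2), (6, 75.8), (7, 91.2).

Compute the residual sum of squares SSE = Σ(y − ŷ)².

N=3: Q̂ = -26 + 17·3 = 25; e = 24.4 − 25 = -0.6
N=4: Q̂ = -26 + 17·4 = 42; e = 39.4 − 42 = -2.6
N=5: Q̂ = -26 + 17·5 = 59; e = 64.2 − 59 = 5.2
N=6: Q̂ = -26 + 17·6 = 76; e = 75.8 − 76 = -0.2
N=7: Q̂ = -26 + 17·7 = 93; e = 91.2 − 93 = -1.8
SSE = 0.36 + 6.76 + 27.04 + 0.04 + 3.24 = 37.44

SSE = 37.44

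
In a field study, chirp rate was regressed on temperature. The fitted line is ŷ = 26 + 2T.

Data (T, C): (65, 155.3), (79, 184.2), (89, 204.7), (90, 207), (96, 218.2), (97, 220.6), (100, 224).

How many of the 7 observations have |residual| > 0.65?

4

T=65: ŷ = 26 + 2·65 = 156; r = 155.3 − 156 = -0.7
T=79: ŷ = 26 + 2·79 = 184; r = 184.2 − 184 = 0.2
T=89: ŷ = 26 + 2·89 = 204; r = 204.7 − 204 = 0.7
T=90: ŷ = 26 + 2·90 = 206; r = 207 − 206 = 1
T=96: ŷ = 26 + 2·96 = 218; r = 218.2 − 218 = 0.2
T=97: ŷ = 26 + 2·97 = 220; r = 220.6 − 220 = 0.6
T=100: ŷ = 26 + 2·100 = 226; r = 224 − 226 = -2
|r| > 0.65: T=65 (|r|=0.7), T=89 (|r|=0.7), T=90 (|r|=1), T=100 (|r|=2) → 4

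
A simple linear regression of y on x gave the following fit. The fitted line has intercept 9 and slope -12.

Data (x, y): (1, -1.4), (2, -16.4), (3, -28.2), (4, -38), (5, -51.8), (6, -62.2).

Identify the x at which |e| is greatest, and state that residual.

x=1: ŷ = 9 − 12·1 = -3; e = -1.4 − (-3) = 1.6
x=2: ŷ = 9 − 12·2 = -15; e = -16.4 − (-15) = -1.4
x=3: ŷ = 9 − 12·3 = -27; e = -28.2 − (-27) = -1.2
x=4: ŷ = 9 − 12·4 = -39; e = -38 − (-39) = 1
x=5: ŷ = 9 − 12·5 = -51; e = -51.8 − (-51) = -0.8
x=6: ŷ = 9 − 12·6 = -63; e = -62.2 − (-63) = 0.8
Largest |e| is 1.6 at x = 1, residual 1.6.

x = 1, e = 1.6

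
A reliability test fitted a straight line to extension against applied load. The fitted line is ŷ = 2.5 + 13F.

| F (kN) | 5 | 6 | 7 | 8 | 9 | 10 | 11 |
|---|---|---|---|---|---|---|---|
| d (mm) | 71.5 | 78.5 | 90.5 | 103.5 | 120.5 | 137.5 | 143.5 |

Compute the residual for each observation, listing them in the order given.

4, -2, -3, -3, 1, 5, -2

F=5: ŷ = 2.5 + 13·5 = 67.5; r = 71.5 − 67.5 = 4
F=6: ŷ = 2.5 + 13·6 = 80.5; r = 78.5 − 80.5 = -2
F=7: ŷ = 2.5 + 13·7 = 93.5; r = 90.5 − 93.5 = -3
F=8: ŷ = 2.5 + 13·8 = 106.5; r = 103.5 − 106.5 = -3
F=9: ŷ = 2.5 + 13·9 = 119.5; r = 120.5 − 119.5 = 1
F=10: ŷ = 2.5 + 13·10 = 132.5; r = 137.5 − 132.5 = 5
F=11: ŷ = 2.5 + 13·11 = 145.5; r = 143.5 − 145.5 = -2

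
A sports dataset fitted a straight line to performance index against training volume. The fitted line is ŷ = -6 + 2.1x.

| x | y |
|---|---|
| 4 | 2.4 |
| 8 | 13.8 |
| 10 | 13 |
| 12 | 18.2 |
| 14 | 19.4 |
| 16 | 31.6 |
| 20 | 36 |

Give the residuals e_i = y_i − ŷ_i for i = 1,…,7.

0, 3, -2, -1, -4, 4, 0

x=4: ŷ = -6 + 2.1·4 = 2.4; e = 2.4 − 2.4 = 0
x=8: ŷ = -6 + 2.1·8 = 10.8; e = 13.8 − 10.8 = 3
x=10: ŷ = -6 + 2.1·10 = 15; e = 13 − 15 = -2
x=12: ŷ = -6 + 2.1·12 = 19.2; e = 18.2 − 19.2 = -1
x=14: ŷ = -6 + 2.1·14 = 23.4; e = 19.4 − 23.4 = -4
x=16: ŷ = -6 + 2.1·16 = 27.6; e = 31.6 − 27.6 = 4
x=20: ŷ = -6 + 2.1·20 = 36; e = 36 − 36 = 0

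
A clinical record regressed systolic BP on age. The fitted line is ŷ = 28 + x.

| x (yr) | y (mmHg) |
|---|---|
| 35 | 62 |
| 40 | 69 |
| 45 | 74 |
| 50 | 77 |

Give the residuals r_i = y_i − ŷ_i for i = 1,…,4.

-1, 1, 1, -1

x=35: ŷ = 28 + 35 = 63; r = 62 − 63 = -1
x=40: ŷ = 28 + 40 = 68; r = 69 − 68 = 1
x=45: ŷ = 28 + 45 = 73; r = 74 − 73 = 1
x=50: ŷ = 28 + 50 = 78; r = 77 − 78 = -1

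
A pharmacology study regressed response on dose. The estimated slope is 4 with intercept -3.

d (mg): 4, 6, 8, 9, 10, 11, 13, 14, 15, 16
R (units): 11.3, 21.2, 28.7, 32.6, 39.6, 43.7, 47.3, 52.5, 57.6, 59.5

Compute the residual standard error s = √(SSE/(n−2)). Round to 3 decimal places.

s = 1.695

d=4: ŷ = -3 + 4·4 = 13; e = 11.3 − 13 = -1.7
d=6: ŷ = -3 + 4·6 = 21; e = 21.2 − 21 = 0.2
d=8: ŷ = -3 + 4·8 = 29; e = 28.7 − 29 = -0.3
d=9: ŷ = -3 + 4·9 = 33; e = 32.6 − 33 = -0.4
d=10: ŷ = -3 + 4·10 = 37; e = 39.6 − 37 = 2.6
d=11: ŷ = -3 + 4·11 = 41; e = 43.7 − 41 = 2.7
d=13: ŷ = -3 + 4·13 = 49; e = 47.3 − 49 = -1.7
d=14: ŷ = -3 + 4·14 = 53; e = 52.5 − 53 = -0.5
d=15: ŷ = -3 + 4·15 = 57; e = 57.6 − 57 = 0.6
d=16: ŷ = -3 + 4·16 = 61; e = 59.5 − 61 = -1.5
SSE = 2.89 + 0.04 + 0.09 + 0.16 + 6.76 + 7.29 + 2.89 + 0.25 + 0.36 + 2.25 = 22.98
s = √(22.98/8) = √2.8725 ≈ 1.695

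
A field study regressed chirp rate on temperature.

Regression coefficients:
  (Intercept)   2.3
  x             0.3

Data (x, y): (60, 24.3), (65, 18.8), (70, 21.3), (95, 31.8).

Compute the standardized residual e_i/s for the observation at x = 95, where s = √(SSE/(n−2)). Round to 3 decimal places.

x=60: ŷ = 2.3 + 0.3·60 = 20.3; e = 24.3 − 20.3 = 4
x=65: ŷ = 2.3 + 0.3·65 = 21.8; e = 18.8 − 21.8 = -3
x=70: ŷ = 2.3 + 0.3·70 = 23.3; e = 21.3 − 23.3 = -2
x=95: ŷ = 2.3 + 0.3·95 = 30.8; e = 31.8 − 30.8 = 1
SSE = 16 + 9 + 4 + 1 = 30
s = √(30/2) = 3.87298
e/s = 1 / 3.87298 = 0.258

0.258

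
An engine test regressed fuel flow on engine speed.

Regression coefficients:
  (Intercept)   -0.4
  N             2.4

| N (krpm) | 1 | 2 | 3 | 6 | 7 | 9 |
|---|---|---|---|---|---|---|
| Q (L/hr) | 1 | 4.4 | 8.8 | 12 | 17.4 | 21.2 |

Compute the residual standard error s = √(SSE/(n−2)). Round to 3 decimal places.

s = 1.581

N=1: ŷ = -0.4 + 2.4·1 = 2; e = 1 − 2 = -1
N=2: ŷ = -0.4 + 2.4·2 = 4.4; e = 4.4 − 4.4 = 0
N=3: ŷ = -0.4 + 2.4·3 = 6.8; e = 8.8 − 6.8 = 2
N=6: ŷ = -0.4 + 2.4·6 = 14; e = 12 − 14 = -2
N=7: ŷ = -0.4 + 2.4·7 = 16.4; e = 17.4 − 16.4 = 1
N=9: ŷ = -0.4 + 2.4·9 = 21.2; e = 21.2 − 21.2 = 0
SSE = 1 + 0 + 4 + 4 + 1 + 0 = 10
s = √(10/4) = √2.5 ≈ 1.581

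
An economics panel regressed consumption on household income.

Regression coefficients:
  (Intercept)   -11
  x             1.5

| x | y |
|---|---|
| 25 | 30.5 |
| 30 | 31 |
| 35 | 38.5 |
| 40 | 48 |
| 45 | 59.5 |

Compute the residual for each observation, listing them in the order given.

x=25: ŷ = -11 + 1.5·25 = 26.5; r = 30.5 − 26.5 = 4
x=30: ŷ = -11 + 1.5·30 = 34; r = 31 − 34 = -3
x=35: ŷ = -11 + 1.5·35 = 41.5; r = 38.5 − 41.5 = -3
x=40: ŷ = -11 + 1.5·40 = 49; r = 48 − 49 = -1
x=45: ŷ = -11 + 1.5·45 = 56.5; r = 59.5 − 56.5 = 3

4, -3, -3, -1, 3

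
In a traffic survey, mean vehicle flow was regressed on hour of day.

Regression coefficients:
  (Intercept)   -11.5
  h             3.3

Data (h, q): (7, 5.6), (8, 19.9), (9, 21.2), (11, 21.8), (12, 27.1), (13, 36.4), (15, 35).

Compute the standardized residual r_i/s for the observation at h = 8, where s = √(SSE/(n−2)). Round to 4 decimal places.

1.0471

h=7: q̂ = -11.5 + 3.3·7 = 11.6; r = 5.6 − 11.6 = -6
h=8: q̂ = -11.5 + 3.3·8 = 14.9; r = 19.9 − 14.9 = 5
h=9: q̂ = -11.5 + 3.3·9 = 18.2; r = 21.2 − 18.2 = 3
h=11: q̂ = -11.5 + 3.3·11 = 24.8; r = 21.8 − 24.8 = -3
h=12: q̂ = -11.5 + 3.3·12 = 28.1; r = 27.1 − 28.1 = -1
h=13: q̂ = -11.5 + 3.3·13 = 31.4; r = 36.4 − 31.4 = 5
h=15: q̂ = -11.5 + 3.3·15 = 38; r = 35 − 38 = -3
SSE = 36 + 25 + 9 + 9 + 1 + 25 + 9 = 114
s = √(114/5) = 4.77493
r/s = 5 / 4.77493 = 1.0471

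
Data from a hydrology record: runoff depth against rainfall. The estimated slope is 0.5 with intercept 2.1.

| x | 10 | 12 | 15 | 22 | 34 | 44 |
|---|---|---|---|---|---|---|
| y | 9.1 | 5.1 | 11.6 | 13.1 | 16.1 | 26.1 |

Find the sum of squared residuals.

x=10: ŷ = 2.1 + 0.5·10 = 7.1; r = 9.1 − 7.1 = 2
x=12: ŷ = 2.1 + 0.5·12 = 8.1; r = 5.1 − 8.1 = -3
x=15: ŷ = 2.1 + 0.5·15 = 9.6; r = 11.6 − 9.6 = 2
x=22: ŷ = 2.1 + 0.5·22 = 13.1; r = 13.1 − 13.1 = 0
x=34: ŷ = 2.1 + 0.5·34 = 19.1; r = 16.1 − 19.1 = -3
x=44: ŷ = 2.1 + 0.5·44 = 24.1; r = 26.1 − 24.1 = 2
SSE = 4 + 9 + 4 + 0 + 9 + 4 = 30

SSE = 30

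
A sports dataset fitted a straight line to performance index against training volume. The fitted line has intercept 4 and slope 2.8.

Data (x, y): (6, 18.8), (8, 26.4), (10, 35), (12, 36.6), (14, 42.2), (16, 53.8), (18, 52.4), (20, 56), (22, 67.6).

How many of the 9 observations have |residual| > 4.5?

1

x=6: ŷ = 4 + 2.8·6 = 20.8; e = 18.8 − 20.8 = -2
x=8: ŷ = 4 + 2.8·8 = 26.4; e = 26.4 − 26.4 = 0
x=10: ŷ = 4 + 2.8·10 = 32; e = 35 − 32 = 3
x=12: ŷ = 4 + 2.8·12 = 37.6; e = 36.6 − 37.6 = -1
x=14: ŷ = 4 + 2.8·14 = 43.2; e = 42.2 − 43.2 = -1
x=16: ŷ = 4 + 2.8·16 = 48.8; e = 53.8 − 48.8 = 5
x=18: ŷ = 4 + 2.8·18 = 54.4; e = 52.4 − 54.4 = -2
x=20: ŷ = 4 + 2.8·20 = 60; e = 56 − 60 = -4
x=22: ŷ = 4 + 2.8·22 = 65.6; e = 67.6 − 65.6 = 2
|e| > 4.5: x=16 (|e|=5) → 1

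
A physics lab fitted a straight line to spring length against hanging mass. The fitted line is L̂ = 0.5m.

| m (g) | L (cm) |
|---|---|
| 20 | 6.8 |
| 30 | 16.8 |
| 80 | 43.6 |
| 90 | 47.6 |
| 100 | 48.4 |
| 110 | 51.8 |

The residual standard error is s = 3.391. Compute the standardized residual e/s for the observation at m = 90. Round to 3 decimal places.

L̂ = 0.5·90 = 45
e = 47.6 − 45 = 2.6
e/s = 2.6 / 3.391 = 0.767

0.767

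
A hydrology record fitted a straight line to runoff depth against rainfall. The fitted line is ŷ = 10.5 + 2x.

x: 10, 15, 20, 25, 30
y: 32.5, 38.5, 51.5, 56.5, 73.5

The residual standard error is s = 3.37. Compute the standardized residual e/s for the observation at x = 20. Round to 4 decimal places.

0.2967

ŷ = 10.5 + 2·20 = 50.5
e = 51.5 − 50.5 = 1
e/s = 1 / 3.37 = 0.2967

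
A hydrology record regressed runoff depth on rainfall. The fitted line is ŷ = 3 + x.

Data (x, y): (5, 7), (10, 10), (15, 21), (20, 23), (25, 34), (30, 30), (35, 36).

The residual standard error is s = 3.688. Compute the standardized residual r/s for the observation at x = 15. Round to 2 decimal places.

ŷ = 3 + 15 = 18
r = 21 − 18 = 3
r/s = 3 / 3.688 = 0.81

0.81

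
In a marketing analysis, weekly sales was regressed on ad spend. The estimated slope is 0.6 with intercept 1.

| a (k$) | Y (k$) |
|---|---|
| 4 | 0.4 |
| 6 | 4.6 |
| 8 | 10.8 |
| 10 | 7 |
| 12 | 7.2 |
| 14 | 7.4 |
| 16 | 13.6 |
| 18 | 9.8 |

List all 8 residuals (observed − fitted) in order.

a=4: Ŷ = 1 + 0.6·4 = 3.4; r = 0.4 − 3.4 = -3
a=6: Ŷ = 1 + 0.6·6 = 4.6; r = 4.6 − 4.6 = 0
a=8: Ŷ = 1 + 0.6·8 = 5.8; r = 10.8 − 5.8 = 5
a=10: Ŷ = 1 + 0.6·10 = 7; r = 7 − 7 = 0
a=12: Ŷ = 1 + 0.6·12 = 8.2; r = 7.2 − 8.2 = -1
a=14: Ŷ = 1 + 0.6·14 = 9.4; r = 7.4 − 9.4 = -2
a=16: Ŷ = 1 + 0.6·16 = 10.6; r = 13.6 − 10.6 = 3
a=18: Ŷ = 1 + 0.6·18 = 11.8; r = 9.8 − 11.8 = -2

-3, 0, 5, 0, -1, -2, 3, -2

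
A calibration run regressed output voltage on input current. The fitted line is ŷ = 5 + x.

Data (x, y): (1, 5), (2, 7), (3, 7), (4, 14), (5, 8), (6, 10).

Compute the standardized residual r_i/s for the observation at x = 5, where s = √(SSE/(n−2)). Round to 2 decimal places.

-0.71

x=1: ŷ = 5 + 1 = 6; r = 5 − 6 = -1
x=2: ŷ = 5 + 2 = 7; r = 7 − 7 = 0
x=3: ŷ = 5 + 3 = 8; r = 7 − 8 = -1
x=4: ŷ = 5 + 4 = 9; r = 14 − 9 = 5
x=5: ŷ = 5 + 5 = 10; r = 8 − 10 = -2
x=6: ŷ = 5 + 6 = 11; r = 10 − 11 = -1
SSE = 1 + 0 + 1 + 25 + 4 + 1 = 32
s = √(32/4) = 2.82843
r/s = -2 / 2.82843 = -0.71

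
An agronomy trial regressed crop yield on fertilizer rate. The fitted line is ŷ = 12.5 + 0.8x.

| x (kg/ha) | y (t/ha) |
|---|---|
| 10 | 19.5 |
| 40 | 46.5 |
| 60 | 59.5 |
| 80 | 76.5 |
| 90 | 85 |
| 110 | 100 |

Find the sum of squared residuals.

SSE = 6.5

x=10: ŷ = 12.5 + 0.8·10 = 20.5; e = 19.5 − 20.5 = -1
x=40: ŷ = 12.5 + 0.8·40 = 44.5; e = 46.5 − 44.5 = 2
x=60: ŷ = 12.5 + 0.8·60 = 60.5; e = 59.5 − 60.5 = -1
x=80: ŷ = 12.5 + 0.8·80 = 76.5; e = 76.5 − 76.5 = 0
x=90: ŷ = 12.5 + 0.8·90 = 84.5; e = 85 − 84.5 = 0.5
x=110: ŷ = 12.5 + 0.8·110 = 100.5; e = 100 − 100.5 = -0.5
SSE = 1 + 4 + 1 + 0 + 0.25 + 0.25 = 6.5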